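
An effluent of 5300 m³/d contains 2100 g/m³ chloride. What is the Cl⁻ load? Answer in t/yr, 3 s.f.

4070 t/yr

5300 m³/d = 0.06134 m³/s.
Mass flux = Q·C = 0.06134 m³/s × 2100 g/m³ = 128.8 g/s.
= 128.8 g/s × 31.56 = 4065 t/yr.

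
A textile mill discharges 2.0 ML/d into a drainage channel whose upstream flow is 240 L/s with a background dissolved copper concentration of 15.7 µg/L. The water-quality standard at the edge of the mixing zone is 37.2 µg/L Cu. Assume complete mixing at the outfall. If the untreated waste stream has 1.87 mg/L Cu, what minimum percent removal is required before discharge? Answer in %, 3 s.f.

2.0 ML/d = 0.02315 m³/s.
240 L/s = 0.24 m³/s.
15.7 µg/L = 0.0157 mg/L.
37.2 µg/L = 0.0372 mg/L.
Mass balance: 0.0372·0.2631 = 0.02315·Cₑ + 0.24·0.0157.
Cₑ = (0.009789 − 0.003768) / 0.02315 = 0.2601 mg/L.
Required removal = 1 − 0.2601/1.87 = 86.09 %.

86.1 %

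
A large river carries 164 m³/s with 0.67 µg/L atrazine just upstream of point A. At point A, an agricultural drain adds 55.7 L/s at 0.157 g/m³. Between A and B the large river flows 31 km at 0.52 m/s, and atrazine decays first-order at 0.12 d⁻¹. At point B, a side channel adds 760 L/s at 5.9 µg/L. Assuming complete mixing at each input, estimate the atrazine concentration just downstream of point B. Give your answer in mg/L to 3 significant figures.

0.67 µg/L = 0.00067 mg/L.
55.7 L/s = 0.0557 m³/s.
After input A: C = (164·0.00067 + 0.0557·0.157) / 164.1 = 0.0007231 mg/L.
Over the 31 km reach to input B (t = 5.962e+04 s = 0.69 d), decay gives C = 0.0007231·exp(−0.12·0.69) = 0.0006656 mg/L.
760 L/s = 0.76 m³/s.
5.9 µg/L = 0.0059 mg/L.
After input B: C = (164.1·0.0006656 + 0.76·0.0059) / 164.8 = 0.0006898 mg/L.

0.00069 mg/L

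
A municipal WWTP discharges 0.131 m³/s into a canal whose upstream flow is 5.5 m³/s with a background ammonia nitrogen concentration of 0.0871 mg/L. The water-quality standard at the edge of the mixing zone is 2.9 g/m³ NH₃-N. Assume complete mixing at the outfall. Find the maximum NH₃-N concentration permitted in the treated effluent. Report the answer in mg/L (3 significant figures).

Mass balance: 2.9·5.631 = 0.131·Cₑ + 5.5·0.0871.
Cₑ = (16.33 − 0.479) / 0.131 = 121 mg/L.

121 mg/L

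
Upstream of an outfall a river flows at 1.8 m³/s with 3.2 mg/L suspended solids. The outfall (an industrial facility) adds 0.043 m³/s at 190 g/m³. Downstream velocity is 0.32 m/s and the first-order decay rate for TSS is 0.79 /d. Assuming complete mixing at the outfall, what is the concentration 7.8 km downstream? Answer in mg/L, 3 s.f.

6.05 mg/L

After complete mixing, C₀ = (0.043·190 + 1.8·3.2) / 1.843 = 7.558 mg/L.
Travel time t = 7800 m / 0.32 m/s = 2.438e+04 s = 0.2821 d.
C = 7.558·exp(−0.79·0.2821) = 7.558·0.8002 = 6.048 mg/L.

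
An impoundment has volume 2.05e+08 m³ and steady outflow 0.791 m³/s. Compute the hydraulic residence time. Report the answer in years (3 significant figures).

Q = 0.791 m³/s × 3.156e+07 s/yr = 2.496e+07 m³/yr.
Hydraulic residence time τ = V/Q = 2.05e+08/2.496e+07 = 8.212 yr.

8.21 yr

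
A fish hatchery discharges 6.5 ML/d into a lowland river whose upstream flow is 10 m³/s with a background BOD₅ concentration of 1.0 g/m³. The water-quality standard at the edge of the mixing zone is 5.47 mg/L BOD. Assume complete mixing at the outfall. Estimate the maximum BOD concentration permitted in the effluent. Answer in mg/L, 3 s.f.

6.5 ML/d = 0.07523 m³/s.
Mass balance: 5.47·10.08 = 0.07523·Cₑ + 10·1.
Cₑ = (55.11 − 10) / 0.07523 = 599.6 mg/L.

600 mg/L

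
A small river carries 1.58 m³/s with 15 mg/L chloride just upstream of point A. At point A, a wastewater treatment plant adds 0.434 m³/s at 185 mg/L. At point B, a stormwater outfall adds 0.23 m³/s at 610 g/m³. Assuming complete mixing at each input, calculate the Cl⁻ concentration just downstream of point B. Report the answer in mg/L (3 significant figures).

109 mg/L

After input A: C = (1.58·15 + 0.434·185) / 2.014 = 51.63 mg/L.
After input B: C = (2.014·51.63 + 0.23·610) / 2.244 = 108.9 mg/L.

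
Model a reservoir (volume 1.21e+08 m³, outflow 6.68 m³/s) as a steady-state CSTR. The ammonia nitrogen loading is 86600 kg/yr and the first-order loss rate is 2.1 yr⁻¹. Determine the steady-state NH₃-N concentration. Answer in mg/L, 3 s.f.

Outflow Q = 6.68 m³/s × 3.156e+07 s/yr = 2.108e+08 m³/yr.
Steady-state CSTR mass balance: W = Q·C + k·V·C, so C = W/(Q + kV).
Q + kV = 2.108e+08 + 2.1·1.21e+08 = 4.649e+08 m³/yr.
C = 86600/4.649e+08 = 0.0001863 kg/m³ = 0.1863 mg/L.

0.186 mg/L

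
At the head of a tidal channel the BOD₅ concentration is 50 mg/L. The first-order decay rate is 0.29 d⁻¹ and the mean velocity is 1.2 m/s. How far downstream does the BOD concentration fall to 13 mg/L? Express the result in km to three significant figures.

From C = C₀·e^(−kt), t = ln(C₀/C)/k = ln(50/13)/0.29 = 1.347/0.29 = 4.645 d.
Distance = v·t = 1.2 m/s × 4.013e+05 s = 4.816e+05 m = 481.6 km.

482 km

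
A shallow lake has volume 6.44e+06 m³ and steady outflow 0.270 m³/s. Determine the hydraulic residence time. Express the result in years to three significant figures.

0.756 yr

Q = 0.270 m³/s × 3.156e+07 s/yr = 8.521e+06 m³/yr.
Hydraulic residence time τ = V/Q = 6.44e+06/8.521e+06 = 0.7558 yr.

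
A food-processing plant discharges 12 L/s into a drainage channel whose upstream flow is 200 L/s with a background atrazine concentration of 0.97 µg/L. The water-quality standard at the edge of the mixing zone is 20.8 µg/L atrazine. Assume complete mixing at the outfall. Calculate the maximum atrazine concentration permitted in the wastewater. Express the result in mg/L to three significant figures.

12 L/s = 0.012 m³/s.
200 L/s = 0.2 m³/s.
0.97 µg/L = 0.00097 mg/L.
20.8 µg/L = 0.0208 mg/L.
Mass balance: 0.0208·0.212 = 0.012·Cₑ + 0.2·0.00097.
Cₑ = (0.00441 − 0.000194) / 0.012 = 0.3513 mg/L.

0.351 mg/L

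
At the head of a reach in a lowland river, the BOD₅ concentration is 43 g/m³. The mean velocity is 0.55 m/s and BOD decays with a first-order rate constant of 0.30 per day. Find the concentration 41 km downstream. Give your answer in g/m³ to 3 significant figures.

Travel time t = 41 km / 0.55 m/s = 4.1e+04/0.55 = 7.455e+04 s = 0.8628 d.
First-order decay: C = 43·exp(−0.30·0.8628) = 43·0.7719 = 33.19 g/m³.

33.2 g/m³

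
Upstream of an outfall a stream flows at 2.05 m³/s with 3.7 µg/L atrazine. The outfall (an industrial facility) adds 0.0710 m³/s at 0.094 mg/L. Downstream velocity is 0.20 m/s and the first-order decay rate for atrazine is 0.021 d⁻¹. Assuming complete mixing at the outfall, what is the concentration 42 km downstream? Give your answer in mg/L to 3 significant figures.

3.7 µg/L = 0.0037 mg/L.
After complete mixing, C₀ = (0.071·0.094 + 2.05·0.0037) / 2.121 = 0.006723 mg/L.
Travel time t = 4.2e+04 m / 0.20 m/s = 2.1e+05 s = 2.431 d.
C = 0.006723·exp(−0.021·2.431) = 0.006723·0.9502 = 0.006388 mg/L.

0.00639 mg/L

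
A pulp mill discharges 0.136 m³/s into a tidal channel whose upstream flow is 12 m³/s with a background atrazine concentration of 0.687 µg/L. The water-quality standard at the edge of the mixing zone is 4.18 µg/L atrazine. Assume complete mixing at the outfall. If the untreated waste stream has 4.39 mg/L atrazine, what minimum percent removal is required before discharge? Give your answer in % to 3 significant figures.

92.9 %

0.687 µg/L = 0.000687 mg/L.
4.18 µg/L = 0.00418 mg/L.
Mass balance: 0.00418·12.14 = 0.136·Cₑ + 12·0.000687.
Cₑ = (0.05073 − 0.008244) / 0.136 = 0.3124 mg/L.
Required removal = 1 − 0.3124/4.39 = 92.88 %.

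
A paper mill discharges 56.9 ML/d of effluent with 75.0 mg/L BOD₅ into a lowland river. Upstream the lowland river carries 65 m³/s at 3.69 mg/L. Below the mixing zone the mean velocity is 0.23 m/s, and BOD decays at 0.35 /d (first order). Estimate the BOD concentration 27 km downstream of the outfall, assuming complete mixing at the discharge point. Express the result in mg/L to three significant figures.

56.9 ML/d = 0.6586 m³/s.
After complete mixing, C₀ = (0.6586·75 + 65·3.69) / 65.66 = 4.405 mg/L.
Travel time t = 2.7e+04 m / 0.23 m/s = 1.174e+05 s = 1.359 d.
C = 4.405·exp(−0.35·1.359) = 4.405·0.6215 = 2.738 mg/L.

2.74 mg/L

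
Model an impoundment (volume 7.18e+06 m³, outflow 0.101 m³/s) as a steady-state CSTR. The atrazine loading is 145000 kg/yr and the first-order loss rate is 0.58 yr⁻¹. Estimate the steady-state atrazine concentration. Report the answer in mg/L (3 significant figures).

19.7 mg/L

Outflow Q = 0.101 m³/s × 3.156e+07 s/yr = 3.187e+06 m³/yr.
Steady-state CSTR mass balance: W = Q·C + k·V·C, so C = W/(Q + kV).
Q + kV = 3.187e+06 + 0.58·7.18e+06 = 7.352e+06 m³/yr.
C = 145000/7.352e+06 = 0.01972 kg/m³ = 19.72 mg/L.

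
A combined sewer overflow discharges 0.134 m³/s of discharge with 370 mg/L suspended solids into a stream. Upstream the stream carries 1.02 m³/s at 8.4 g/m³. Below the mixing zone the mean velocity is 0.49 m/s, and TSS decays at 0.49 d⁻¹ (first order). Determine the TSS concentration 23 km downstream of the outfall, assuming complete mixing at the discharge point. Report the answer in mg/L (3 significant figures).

After complete mixing, C₀ = (0.134·370 + 1.02·8.4) / 1.154 = 50.39 mg/L.
Travel time t = 2.3e+04 m / 0.49 m/s = 4.694e+04 s = 0.5433 d.
C = 50.39·exp(−0.49·0.5433) = 50.39·0.7663 = 38.61 mg/L.

38.6 mg/L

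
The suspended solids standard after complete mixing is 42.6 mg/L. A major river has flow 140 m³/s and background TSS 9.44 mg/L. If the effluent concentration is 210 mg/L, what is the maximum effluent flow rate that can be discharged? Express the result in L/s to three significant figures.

Mass balance at complete mixing: C_std·(Q_w + Q_r) = Q_w·C_e + Q_r·C_b.
Rearranging, Q_w = Q_r·(C_std − C_b)/(C_e − C_std) = 140·(42.6 − 9.44) / (210 − 42.6) = 27.73 m³/s.
= 2.773e+04 L/s.

27700 L/s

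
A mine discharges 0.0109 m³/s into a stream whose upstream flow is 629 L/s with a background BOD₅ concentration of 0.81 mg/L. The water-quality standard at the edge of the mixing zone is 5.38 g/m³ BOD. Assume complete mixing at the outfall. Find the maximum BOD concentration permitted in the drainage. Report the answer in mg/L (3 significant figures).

269 mg/L

629 L/s = 0.629 m³/s.
Mass balance: 5.38·0.6399 = 0.0109·Cₑ + 0.629·0.81.
Cₑ = (3.443 − 0.5095) / 0.0109 = 269.1 mg/L.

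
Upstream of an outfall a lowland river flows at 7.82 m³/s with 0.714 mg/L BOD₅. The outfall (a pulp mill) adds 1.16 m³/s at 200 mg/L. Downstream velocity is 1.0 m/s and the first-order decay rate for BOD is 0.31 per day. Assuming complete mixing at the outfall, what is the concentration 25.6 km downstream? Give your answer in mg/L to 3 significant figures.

After complete mixing, C₀ = (1.16·200 + 7.82·0.714) / 8.98 = 26.46 mg/L.
Travel time t = 2.56e+04 m / 1.0 m/s = 2.56e+04 s = 0.2963 d.
C = 26.46·exp(−0.31·0.2963) = 26.46·0.9122 = 24.14 mg/L.

24.1 mg/L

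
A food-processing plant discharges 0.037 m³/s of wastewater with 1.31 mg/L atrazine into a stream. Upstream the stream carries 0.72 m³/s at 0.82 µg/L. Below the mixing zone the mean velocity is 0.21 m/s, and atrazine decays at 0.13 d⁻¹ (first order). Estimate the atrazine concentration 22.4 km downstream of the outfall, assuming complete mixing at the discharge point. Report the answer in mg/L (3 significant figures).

0.0552 mg/L

0.82 µg/L = 0.00082 mg/L.
After complete mixing, C₀ = (0.037·1.31 + 0.72·0.00082) / 0.757 = 0.06481 mg/L.
Travel time t = 2.24e+04 m / 0.21 m/s = 1.067e+05 s = 1.235 d.
C = 0.06481·exp(−0.13·1.235) = 0.06481·0.8517 = 0.0552 mg/L.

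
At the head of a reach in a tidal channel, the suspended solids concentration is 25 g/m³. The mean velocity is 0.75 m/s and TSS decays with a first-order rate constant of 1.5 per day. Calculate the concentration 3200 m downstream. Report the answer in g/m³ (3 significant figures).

23.2 g/m³

Travel time t = 3200 m / 0.75 m/s = 3200/0.75 = 4267 s = 0.04938 d.
First-order decay: C = 25·exp(−1.5·0.04938) = 25·0.9286 = 23.22 g/m³.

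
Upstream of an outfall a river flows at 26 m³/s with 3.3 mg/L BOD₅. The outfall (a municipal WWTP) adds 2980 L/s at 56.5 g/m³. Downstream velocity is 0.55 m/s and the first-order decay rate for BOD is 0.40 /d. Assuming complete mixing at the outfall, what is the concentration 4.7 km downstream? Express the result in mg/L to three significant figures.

2980 L/s = 2.98 m³/s.
After complete mixing, C₀ = (2.98·56.5 + 26·3.3) / 28.98 = 8.771 mg/L.
Travel time t = 4700 m / 0.55 m/s = 8545 s = 0.09891 d.
C = 8.771·exp(−0.40·0.09891) = 8.771·0.9612 = 8.43 mg/L.

8.43 mg/L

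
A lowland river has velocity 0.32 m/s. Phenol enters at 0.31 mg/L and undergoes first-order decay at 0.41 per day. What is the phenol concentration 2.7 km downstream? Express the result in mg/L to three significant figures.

Travel time t = 2.7 km / 0.32 m/s = 2700/0.32 = 8438 s = 0.09766 d.
First-order decay: C = 0.31·exp(−0.41·0.09766) = 0.31·0.9608 = 0.2978 mg/L.

0.298 mg/L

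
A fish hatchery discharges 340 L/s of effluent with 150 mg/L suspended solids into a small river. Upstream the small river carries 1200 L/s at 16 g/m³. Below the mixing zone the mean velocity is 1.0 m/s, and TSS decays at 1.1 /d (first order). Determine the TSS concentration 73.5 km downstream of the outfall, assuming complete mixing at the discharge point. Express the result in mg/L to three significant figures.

340 L/s = 0.34 m³/s.
1200 L/s = 1.2 m³/s.
After complete mixing, C₀ = (0.34·150 + 1.2·16) / 1.54 = 45.58 mg/L.
Travel time t = 7.35e+04 m / 1.0 m/s = 7.35e+04 s = 0.8507 d.
C = 45.58·exp(−1.1·0.8507) = 45.58·0.3923 = 17.88 mg/L.

17.9 mg/L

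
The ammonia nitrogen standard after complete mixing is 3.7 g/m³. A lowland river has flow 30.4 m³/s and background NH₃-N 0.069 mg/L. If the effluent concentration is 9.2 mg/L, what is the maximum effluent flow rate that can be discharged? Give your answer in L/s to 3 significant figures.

20100 L/s

Mass balance at complete mixing: C_std·(Q_w + Q_r) = Q_w·C_e + Q_r·C_b.
Rearranging, Q_w = Q_r·(C_std − C_b)/(C_e − C_std) = 30.4·(3.7 − 0.069) / (9.2 − 3.7) = 20.07 m³/s.
= 2.007e+04 L/s.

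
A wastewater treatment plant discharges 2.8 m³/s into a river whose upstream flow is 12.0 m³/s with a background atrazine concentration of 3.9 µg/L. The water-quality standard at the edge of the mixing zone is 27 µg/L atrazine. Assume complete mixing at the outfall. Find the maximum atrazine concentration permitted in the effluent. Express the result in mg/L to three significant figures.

0.126 mg/L

3.9 µg/L = 0.0039 mg/L.
27 µg/L = 0.027 mg/L.
Mass balance: 0.027·14.8 = 2.8·Cₑ + 12·0.0039.
Cₑ = (0.3996 − 0.0468) / 2.8 = 0.126 mg/L.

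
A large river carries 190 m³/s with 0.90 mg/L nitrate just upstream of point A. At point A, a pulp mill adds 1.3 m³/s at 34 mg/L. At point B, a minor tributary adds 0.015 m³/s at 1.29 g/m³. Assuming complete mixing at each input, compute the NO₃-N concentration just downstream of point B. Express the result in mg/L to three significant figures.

1.12 mg/L

After input A: C = (190·0.9 + 1.3·34) / 191.3 = 1.125 mg/L.
After input B: C = (191.3·1.125 + 0.015·1.29) / 191.3 = 1.125 mg/L.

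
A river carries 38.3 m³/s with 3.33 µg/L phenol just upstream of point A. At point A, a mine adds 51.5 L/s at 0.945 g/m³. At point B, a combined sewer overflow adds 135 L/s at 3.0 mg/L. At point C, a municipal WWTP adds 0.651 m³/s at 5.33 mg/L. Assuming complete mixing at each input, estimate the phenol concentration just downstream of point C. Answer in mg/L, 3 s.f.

0.104 mg/L

3.33 µg/L = 0.00333 mg/L.
51.5 L/s = 0.0515 m³/s.
After input A: C = (38.3·0.00333 + 0.0515·0.945) / 38.35 = 0.004595 mg/L.
135 L/s = 0.135 m³/s.
After input B: C = (38.35·0.004595 + 0.135·3) / 38.49 = 0.0151 mg/L.
After input C: C = (38.49·0.0151 + 0.651·5.33) / 39.14 = 0.1035 mg/L.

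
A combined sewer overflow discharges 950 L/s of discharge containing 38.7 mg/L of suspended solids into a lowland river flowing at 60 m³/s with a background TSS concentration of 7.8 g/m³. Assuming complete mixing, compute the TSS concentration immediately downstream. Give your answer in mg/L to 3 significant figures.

8.28 mg/L

950 L/s = 0.95 m³/s.
Flow-weighted mixing gives C = (0.95·38.7 + 60·7.8) / (0.95 + 60) = 504.8/60.95 = 8.282 mg/L.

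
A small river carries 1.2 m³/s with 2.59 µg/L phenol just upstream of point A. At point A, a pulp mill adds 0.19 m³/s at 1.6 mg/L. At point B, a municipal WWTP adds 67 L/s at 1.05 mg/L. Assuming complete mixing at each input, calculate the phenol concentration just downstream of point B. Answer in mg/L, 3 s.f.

0.259 mg/L

2.59 µg/L = 0.00259 mg/L.
After input A: C = (1.2·0.00259 + 0.19·1.6) / 1.39 = 0.2209 mg/L.
67 L/s = 0.067 m³/s.
After input B: C = (1.39·0.2209 + 0.067·1.05) / 1.457 = 0.2591 mg/L.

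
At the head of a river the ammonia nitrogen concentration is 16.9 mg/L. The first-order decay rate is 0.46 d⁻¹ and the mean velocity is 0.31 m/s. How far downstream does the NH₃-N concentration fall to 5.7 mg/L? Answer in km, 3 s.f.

63.3 km

From C = C₀·e^(−kt), t = ln(C₀/C)/k = ln(16.9/5.7)/0.46 = 1.087/0.46 = 2.363 d.
Distance = v·t = 0.31 m/s × 2.041e+05 s = 6.328e+04 m = 63.28 km.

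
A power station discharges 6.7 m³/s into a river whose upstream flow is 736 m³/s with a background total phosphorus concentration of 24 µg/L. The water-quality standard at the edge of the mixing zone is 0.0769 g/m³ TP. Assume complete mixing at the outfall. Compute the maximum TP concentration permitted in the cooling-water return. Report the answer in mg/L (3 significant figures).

5.89 mg/L

24 µg/L = 0.024 mg/L.
Mass balance: 0.0769·742.7 = 6.7·Cₑ + 736·0.024.
Cₑ = (57.11 − 17.66) / 6.7 = 5.888 mg/L.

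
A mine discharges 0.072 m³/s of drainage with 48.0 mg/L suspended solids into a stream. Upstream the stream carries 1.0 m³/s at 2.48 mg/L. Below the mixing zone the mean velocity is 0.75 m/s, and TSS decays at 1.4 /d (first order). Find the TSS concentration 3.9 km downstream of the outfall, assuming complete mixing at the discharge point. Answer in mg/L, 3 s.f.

After complete mixing, C₀ = (0.072·48 + 1·2.48) / 1.072 = 5.537 mg/L.
Travel time t = 3900 m / 0.75 m/s = 5200 s = 0.06019 d.
C = 5.537·exp(−1.4·0.06019) = 5.537·0.9192 = 5.09 mg/L.

5.09 mg/L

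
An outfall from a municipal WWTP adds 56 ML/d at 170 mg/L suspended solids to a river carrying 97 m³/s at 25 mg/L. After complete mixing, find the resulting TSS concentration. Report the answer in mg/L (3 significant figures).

26.0 mg/L

56 ML/d = 0.6481 m³/s.
Conservation of mass across the mixing zone: C = (0.6481·170 + 97·25) / (0.6481 + 97) = 2535/97.65 = 25.96 mg/L.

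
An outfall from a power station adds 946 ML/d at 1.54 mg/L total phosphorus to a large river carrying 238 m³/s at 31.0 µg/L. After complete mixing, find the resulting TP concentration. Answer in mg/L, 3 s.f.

0.0974 mg/L

946 ML/d = 10.95 m³/s.
31.0 µg/L = 0.031 mg/L.
Flow-weighted mixing gives C = (10.95·1.54 + 238·0.031) / (10.95 + 238) = 24.24/248.9 = 0.09737 mg/L.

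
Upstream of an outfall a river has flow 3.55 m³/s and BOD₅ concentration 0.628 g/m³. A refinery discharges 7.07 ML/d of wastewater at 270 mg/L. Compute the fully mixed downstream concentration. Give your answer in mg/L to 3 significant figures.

6.70 mg/L

7.07 ML/d = 0.08183 m³/s.
By mass balance at complete mixing, C = (0.08183·270 + 3.55·0.628) / (0.08183 + 3.55) = 24.32/3.632 = 6.697 mg/L.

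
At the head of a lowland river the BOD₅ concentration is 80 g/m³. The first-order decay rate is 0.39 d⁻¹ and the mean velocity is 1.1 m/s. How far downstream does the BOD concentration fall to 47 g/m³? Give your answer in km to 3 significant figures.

From C = C₀·e^(−kt), t = ln(C₀/C)/k = ln(80/47)/0.39 = 0.5319/0.39 = 1.364 d.
Distance = v·t = 1.1 m/s × 1.178e+05 s = 1.296e+05 m = 129.6 km.

130 km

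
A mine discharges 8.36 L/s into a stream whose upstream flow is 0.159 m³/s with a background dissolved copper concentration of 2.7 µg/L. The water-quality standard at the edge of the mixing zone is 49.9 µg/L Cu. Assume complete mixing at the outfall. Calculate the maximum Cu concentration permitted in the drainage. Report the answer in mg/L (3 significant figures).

8.36 L/s = 0.00836 m³/s.
2.7 µg/L = 0.0027 mg/L.
49.9 µg/L = 0.0499 mg/L.
Mass balance: 0.0499·0.1674 = 0.00836·Cₑ + 0.159·0.0027.
Cₑ = (0.008351 − 0.0004293) / 0.00836 = 0.9476 mg/L.

0.948 mg/L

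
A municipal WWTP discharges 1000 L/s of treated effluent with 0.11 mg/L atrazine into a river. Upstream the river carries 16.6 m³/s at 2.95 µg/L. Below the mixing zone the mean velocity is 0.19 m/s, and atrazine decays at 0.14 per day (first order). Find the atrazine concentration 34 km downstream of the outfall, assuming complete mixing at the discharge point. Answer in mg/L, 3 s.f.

0.00676 mg/L

1000 L/s = 1 m³/s.
2.95 µg/L = 0.00295 mg/L.
After complete mixing, C₀ = (1·0.11 + 16.6·0.00295) / 17.6 = 0.009032 mg/L.
Travel time t = 3.4e+04 m / 0.19 m/s = 1.789e+05 s = 2.071 d.
C = 0.009032·exp(−0.14·2.071) = 0.009032·0.7483 = 0.006759 mg/L.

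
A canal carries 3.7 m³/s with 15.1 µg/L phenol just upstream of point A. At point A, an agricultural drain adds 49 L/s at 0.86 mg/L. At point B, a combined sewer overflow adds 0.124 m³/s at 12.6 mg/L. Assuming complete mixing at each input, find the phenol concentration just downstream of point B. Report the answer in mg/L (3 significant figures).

15.1 µg/L = 0.0151 mg/L.
49 L/s = 0.049 m³/s.
After input A: C = (3.7·0.0151 + 0.049·0.86) / 3.749 = 0.02614 mg/L.
After input B: C = (3.749·0.02614 + 0.124·12.6) / 3.873 = 0.4287 mg/L.

0.429 mg/L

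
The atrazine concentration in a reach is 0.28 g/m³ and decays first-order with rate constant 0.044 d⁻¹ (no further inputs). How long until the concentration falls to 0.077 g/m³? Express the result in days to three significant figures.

29.3 d

t = ln(C₀/C)/k = ln(0.28/0.077)/0.044 = 1.291/0.044 = 29.34 d.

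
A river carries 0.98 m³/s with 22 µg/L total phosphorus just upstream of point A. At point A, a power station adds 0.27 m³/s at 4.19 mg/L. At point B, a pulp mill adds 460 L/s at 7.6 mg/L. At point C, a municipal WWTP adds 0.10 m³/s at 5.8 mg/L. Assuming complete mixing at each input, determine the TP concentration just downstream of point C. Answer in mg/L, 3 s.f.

22 µg/L = 0.022 mg/L.
After input A: C = (0.98·0.022 + 0.27·4.19) / 1.25 = 0.9223 mg/L.
460 L/s = 0.46 m³/s.
After input B: C = (1.25·0.9223 + 0.46·7.6) / 1.71 = 2.719 mg/L.
After input C: C = (1.71·2.719 + 0.1·5.8) / 1.81 = 2.889 mg/L.

2.89 mg/L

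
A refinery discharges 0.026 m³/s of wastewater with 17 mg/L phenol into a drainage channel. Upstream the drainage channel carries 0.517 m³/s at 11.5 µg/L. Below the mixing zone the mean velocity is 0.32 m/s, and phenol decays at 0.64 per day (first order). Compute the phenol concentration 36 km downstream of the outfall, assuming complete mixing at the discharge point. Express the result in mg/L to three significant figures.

11.5 µg/L = 0.0115 mg/L.
After complete mixing, C₀ = (0.026·17 + 0.517·0.0115) / 0.543 = 0.8249 mg/L.
Travel time t = 3.6e+04 m / 0.32 m/s = 1.125e+05 s = 1.302 d.
C = 0.8249·exp(−0.64·1.302) = 0.8249·0.4346 = 0.3585 mg/L.

0.359 mg/L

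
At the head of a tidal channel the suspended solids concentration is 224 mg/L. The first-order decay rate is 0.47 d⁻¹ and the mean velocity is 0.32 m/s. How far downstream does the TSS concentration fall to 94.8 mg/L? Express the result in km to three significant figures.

50.6 km

From C = C₀·e^(−kt), t = ln(C₀/C)/k = ln(224/94.8)/0.47 = 0.8599/0.47 = 1.83 d.
Distance = v·t = 0.32 m/s × 1.581e+05 s = 5.058e+04 m = 50.58 km.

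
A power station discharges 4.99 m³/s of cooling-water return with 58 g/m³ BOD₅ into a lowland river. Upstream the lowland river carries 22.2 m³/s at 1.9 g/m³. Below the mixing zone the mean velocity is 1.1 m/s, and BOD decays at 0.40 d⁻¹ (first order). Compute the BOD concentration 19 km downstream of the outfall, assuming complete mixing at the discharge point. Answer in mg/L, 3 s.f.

After complete mixing, C₀ = (4.99·58 + 22.2·1.9) / 27.19 = 12.2 mg/L.
Travel time t = 1.9e+04 m / 1.1 m/s = 1.727e+04 s = 0.1999 d.
C = 12.2·exp(−0.40·0.1999) = 12.2·0.9231 = 11.26 mg/L.

11.3 mg/L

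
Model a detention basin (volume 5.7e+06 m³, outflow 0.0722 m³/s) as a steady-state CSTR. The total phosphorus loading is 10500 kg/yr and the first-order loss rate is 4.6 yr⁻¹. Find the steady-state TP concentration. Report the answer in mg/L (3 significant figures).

0.368 mg/L

Outflow Q = 0.0722 m³/s × 3.156e+07 s/yr = 2.278e+06 m³/yr.
Steady-state CSTR mass balance: W = Q·C + k·V·C, so C = W/(Q + kV).
Q + kV = 2.278e+06 + 4.6·5.7e+06 = 2.85e+07 m³/yr.
C = 10500/2.85e+07 = 0.0003684 kg/m³ = 0.3684 mg/L.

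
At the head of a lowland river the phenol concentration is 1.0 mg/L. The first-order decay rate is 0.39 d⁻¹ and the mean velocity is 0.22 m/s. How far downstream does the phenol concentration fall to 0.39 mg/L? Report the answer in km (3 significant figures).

From C = C₀·e^(−kt), t = ln(C₀/C)/k = ln(1.0/0.39)/0.39 = 0.9416/0.39 = 2.414 d.
Distance = v·t = 0.22 m/s × 2.086e+05 s = 4.589e+04 m = 45.89 km.

45.9 km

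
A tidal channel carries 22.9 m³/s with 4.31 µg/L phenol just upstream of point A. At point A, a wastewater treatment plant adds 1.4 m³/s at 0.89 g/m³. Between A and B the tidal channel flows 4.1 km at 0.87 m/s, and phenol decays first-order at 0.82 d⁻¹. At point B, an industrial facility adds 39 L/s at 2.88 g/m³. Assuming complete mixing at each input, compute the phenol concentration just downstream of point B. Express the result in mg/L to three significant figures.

0.0574 mg/L

4.31 µg/L = 0.00431 mg/L.
After input A: C = (22.9·0.00431 + 1.4·0.89) / 24.3 = 0.05534 mg/L.
Over the 4.1 km reach to input B (t = 4713 s = 0.05454 d), decay gives C = 0.05534·exp(−0.82·0.05454) = 0.05292 mg/L.
39 L/s = 0.039 m³/s.
After input B: C = (24.3·0.05292 + 0.039·2.88) / 24.34 = 0.05745 mg/L.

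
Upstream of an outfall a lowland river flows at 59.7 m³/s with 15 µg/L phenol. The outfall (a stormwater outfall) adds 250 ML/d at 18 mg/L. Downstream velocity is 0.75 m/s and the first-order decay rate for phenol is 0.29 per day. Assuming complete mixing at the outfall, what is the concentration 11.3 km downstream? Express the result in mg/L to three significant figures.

0.805 mg/L

250 ML/d = 2.894 m³/s.
15 µg/L = 0.015 mg/L.
After complete mixing, C₀ = (2.894·18 + 59.7·0.015) / 62.59 = 0.8464 mg/L.
Travel time t = 1.13e+04 m / 0.75 m/s = 1.507e+04 s = 0.1744 d.
C = 0.8464·exp(−0.29·0.1744) = 0.8464·0.9507 = 0.8047 mg/L.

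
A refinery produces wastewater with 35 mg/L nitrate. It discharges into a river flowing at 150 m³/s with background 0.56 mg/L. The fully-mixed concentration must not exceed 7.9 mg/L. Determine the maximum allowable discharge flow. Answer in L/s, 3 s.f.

40600 L/s

Mass balance at complete mixing: C_std·(Q_w + Q_r) = Q_w·C_e + Q_r·C_b.
Rearranging, Q_w = Q_r·(C_std − C_b)/(C_e − C_std) = 150·(7.9 − 0.56) / (35 − 7.9) = 40.63 m³/s.
= 4.063e+04 L/s.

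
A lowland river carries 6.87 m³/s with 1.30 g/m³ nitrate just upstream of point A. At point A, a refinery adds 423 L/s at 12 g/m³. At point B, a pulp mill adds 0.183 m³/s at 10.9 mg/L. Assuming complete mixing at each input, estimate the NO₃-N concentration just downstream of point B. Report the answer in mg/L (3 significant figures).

423 L/s = 0.423 m³/s.
After input A: C = (6.87·1.3 + 0.423·12) / 7.293 = 1.921 mg/L.
After input B: C = (7.293·1.921 + 0.183·10.9) / 7.476 = 2.14 mg/L.

2.14 mg/L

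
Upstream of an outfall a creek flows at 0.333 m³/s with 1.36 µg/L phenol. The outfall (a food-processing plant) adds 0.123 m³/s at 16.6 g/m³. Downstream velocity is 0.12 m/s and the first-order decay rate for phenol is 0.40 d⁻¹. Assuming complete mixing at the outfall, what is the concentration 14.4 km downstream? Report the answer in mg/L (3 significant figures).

2.57 mg/L

1.36 µg/L = 0.00136 mg/L.
After complete mixing, C₀ = (0.123·16.6 + 0.333·0.00136) / 0.456 = 4.479 mg/L.
Travel time t = 1.44e+04 m / 0.12 m/s = 1.2e+05 s = 1.389 d.
C = 4.479·exp(−0.40·1.389) = 4.479·0.5738 = 2.57 mg/L.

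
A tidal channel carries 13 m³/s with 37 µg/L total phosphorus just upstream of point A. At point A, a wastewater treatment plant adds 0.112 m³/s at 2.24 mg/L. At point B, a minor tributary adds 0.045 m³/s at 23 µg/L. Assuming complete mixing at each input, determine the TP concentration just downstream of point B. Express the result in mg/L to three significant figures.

37 µg/L = 0.037 mg/L.
After input A: C = (13·0.037 + 0.112·2.24) / 13.11 = 0.05582 mg/L.
23 µg/L = 0.023 mg/L.
After input B: C = (13.11·0.05582 + 0.045·0.023) / 13.16 = 0.05571 mg/L.

0.0557 mg/L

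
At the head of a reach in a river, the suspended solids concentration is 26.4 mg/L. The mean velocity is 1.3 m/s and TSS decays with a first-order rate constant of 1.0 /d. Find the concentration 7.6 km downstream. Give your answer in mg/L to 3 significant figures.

Travel time t = 7.6 km / 1.3 m/s = 7600/1.3 = 5846 s = 0.06766 d.
First-order decay: C = 26.4·exp(−1.0·0.06766) = 26.4·0.9346 = 24.67 mg/L.

24.7 mg/L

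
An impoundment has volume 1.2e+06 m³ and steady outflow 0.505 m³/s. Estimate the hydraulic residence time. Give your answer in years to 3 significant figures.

0.0753 yr

Q = 0.505 m³/s × 3.156e+07 s/yr = 1.594e+07 m³/yr.
Hydraulic residence time τ = V/Q = 1.2e+06/1.594e+07 = 0.0753 yr.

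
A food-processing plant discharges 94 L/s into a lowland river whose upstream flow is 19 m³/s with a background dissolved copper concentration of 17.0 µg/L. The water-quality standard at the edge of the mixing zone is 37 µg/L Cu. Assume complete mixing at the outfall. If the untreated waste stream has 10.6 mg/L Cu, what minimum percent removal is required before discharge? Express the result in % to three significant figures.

61.5 %

94 L/s = 0.094 m³/s.
17.0 µg/L = 0.017 mg/L.
37 µg/L = 0.037 mg/L.
Mass balance: 0.037·19.09 = 0.094·Cₑ + 19·0.017.
Cₑ = (0.7065 − 0.323) / 0.094 = 4.08 mg/L.
Required removal = 1 − 4.08/10.6 = 61.51 %.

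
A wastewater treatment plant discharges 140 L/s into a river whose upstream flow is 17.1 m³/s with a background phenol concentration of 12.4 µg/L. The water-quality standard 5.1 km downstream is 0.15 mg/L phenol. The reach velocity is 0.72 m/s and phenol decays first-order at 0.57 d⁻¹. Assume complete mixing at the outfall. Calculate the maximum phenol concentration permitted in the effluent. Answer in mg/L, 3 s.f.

17.8 mg/L

140 L/s = 0.14 m³/s.
12.4 µg/L = 0.0124 mg/L.
Travel time to the compliance point: t = 5100/0.72 = 7083 s = 0.08198 d; decay factor exp(−0.57·0.08198) = 0.9543.
So the concentration just after mixing may be at most 0.15/0.9543 = 0.1572 mg/L.
Mass balance: 0.1572·17.24 = 0.14·Cₑ + 17.1·0.0124.
Cₑ = (2.71 − 0.212) / 0.14 = 17.84 mg/L.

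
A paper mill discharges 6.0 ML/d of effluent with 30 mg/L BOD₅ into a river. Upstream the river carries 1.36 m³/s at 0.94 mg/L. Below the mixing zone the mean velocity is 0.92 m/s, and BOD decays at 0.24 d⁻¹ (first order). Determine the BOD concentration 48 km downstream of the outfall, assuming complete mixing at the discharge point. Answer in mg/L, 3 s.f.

6.0 ML/d = 0.06944 m³/s.
After complete mixing, C₀ = (0.06944·30 + 1.36·0.94) / 1.429 = 2.352 mg/L.
Travel time t = 4.8e+04 m / 0.92 m/s = 5.217e+04 s = 0.6039 d.
C = 2.352·exp(−0.24·0.6039) = 2.352·0.8651 = 2.034 mg/L.

2.03 mg/L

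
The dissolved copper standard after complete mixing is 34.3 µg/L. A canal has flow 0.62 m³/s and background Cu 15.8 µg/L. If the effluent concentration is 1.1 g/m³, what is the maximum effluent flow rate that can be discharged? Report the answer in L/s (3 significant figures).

10.8 L/s

15.8 µg/L = 0.0158 mg/L.
34.3 µg/L = 0.0343 mg/L.
Mass balance at complete mixing: C_std·(Q_w + Q_r) = Q_w·C_e + Q_r·C_b.
Rearranging, Q_w = Q_r·(C_std − C_b)/(C_e − C_std) = 0.62·(0.0343 − 0.0158) / (1.1 − 0.0343) = 0.01076 m³/s.
= 10.76 L/s.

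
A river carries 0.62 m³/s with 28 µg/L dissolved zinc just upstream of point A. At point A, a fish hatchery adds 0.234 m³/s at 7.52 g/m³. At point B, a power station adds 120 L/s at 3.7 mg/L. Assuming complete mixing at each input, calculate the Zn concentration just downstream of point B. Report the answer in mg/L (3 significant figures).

2.28 mg/L

28 µg/L = 0.028 mg/L.
After input A: C = (0.62·0.028 + 0.234·7.52) / 0.854 = 2.081 mg/L.
120 L/s = 0.12 m³/s.
After input B: C = (0.854·2.081 + 0.12·3.7) / 0.974 = 2.28 mg/L.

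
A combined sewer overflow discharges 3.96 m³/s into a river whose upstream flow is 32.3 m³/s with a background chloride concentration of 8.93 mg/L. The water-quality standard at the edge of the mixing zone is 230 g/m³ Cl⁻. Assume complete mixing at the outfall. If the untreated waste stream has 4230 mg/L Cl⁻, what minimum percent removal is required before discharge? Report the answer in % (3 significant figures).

51.9 %

Mass balance: 230·36.26 = 3.96·Cₑ + 32.3·8.93.
Cₑ = (8340 − 288.4) / 3.96 = 2033 mg/L.
Required removal = 1 − 2033/4230 = 51.93 %.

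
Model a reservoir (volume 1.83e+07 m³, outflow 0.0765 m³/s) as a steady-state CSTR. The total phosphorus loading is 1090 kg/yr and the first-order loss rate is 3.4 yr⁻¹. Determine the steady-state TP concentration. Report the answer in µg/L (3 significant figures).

Outflow Q = 0.0765 m³/s × 3.156e+07 s/yr = 2.414e+06 m³/yr.
Steady-state CSTR mass balance: W = Q·C + k·V·C, so C = W/(Q + kV).
Q + kV = 2.414e+06 + 3.4·1.83e+07 = 6.463e+07 m³/yr.
C = 1090/6.463e+07 = 1.686e-05 kg/m³ = 0.01686 mg/L = 16.86 µg/L.

16.9 µg/L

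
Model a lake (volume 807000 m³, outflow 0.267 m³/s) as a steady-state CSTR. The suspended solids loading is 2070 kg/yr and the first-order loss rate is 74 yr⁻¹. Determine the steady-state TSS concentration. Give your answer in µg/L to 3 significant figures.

Outflow Q = 0.267 m³/s × 3.156e+07 s/yr = 8.426e+06 m³/yr.
Steady-state CSTR mass balance: W = Q·C + k·V·C, so C = W/(Q + kV).
Q + kV = 8.426e+06 + 74·807000 = 6.814e+07 m³/yr.
C = 2070/6.814e+07 = 3.038e-05 kg/m³ = 0.03038 mg/L = 30.38 µg/L.

30.4 µg/L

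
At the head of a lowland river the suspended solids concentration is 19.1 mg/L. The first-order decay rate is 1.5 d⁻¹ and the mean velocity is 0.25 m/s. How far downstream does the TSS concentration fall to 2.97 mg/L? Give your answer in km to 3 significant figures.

From C = C₀·e^(−kt), t = ln(C₀/C)/k = ln(19.1/2.97)/1.5 = 1.861/1.5 = 1.241 d.
Distance = v·t = 0.25 m/s × 1.072e+05 s = 2.68e+04 m = 26.8 km.

26.8 km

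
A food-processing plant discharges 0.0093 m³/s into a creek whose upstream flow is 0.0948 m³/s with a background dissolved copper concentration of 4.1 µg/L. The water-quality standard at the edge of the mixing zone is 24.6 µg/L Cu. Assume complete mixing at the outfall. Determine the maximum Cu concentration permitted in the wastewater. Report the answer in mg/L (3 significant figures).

0.234 mg/L

4.1 µg/L = 0.0041 mg/L.
24.6 µg/L = 0.0246 mg/L.
Mass balance: 0.0246·0.1041 = 0.0093·Cₑ + 0.0948·0.0041.
Cₑ = (0.002561 − 0.0003887) / 0.0093 = 0.2336 mg/L.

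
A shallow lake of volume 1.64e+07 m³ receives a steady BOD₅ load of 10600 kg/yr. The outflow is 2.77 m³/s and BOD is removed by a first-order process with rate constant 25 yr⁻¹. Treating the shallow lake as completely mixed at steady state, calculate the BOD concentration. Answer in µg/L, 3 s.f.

21.3 µg/L

Outflow Q = 2.77 m³/s × 3.156e+07 s/yr = 8.741e+07 m³/yr.
Steady-state CSTR mass balance: W = Q·C + k·V·C, so C = W/(Q + kV).
Q + kV = 8.741e+07 + 25·1.64e+07 = 4.974e+08 m³/yr.
C = 10600/4.974e+08 = 2.131e-05 kg/m³ = 0.02131 mg/L = 21.31 µg/L.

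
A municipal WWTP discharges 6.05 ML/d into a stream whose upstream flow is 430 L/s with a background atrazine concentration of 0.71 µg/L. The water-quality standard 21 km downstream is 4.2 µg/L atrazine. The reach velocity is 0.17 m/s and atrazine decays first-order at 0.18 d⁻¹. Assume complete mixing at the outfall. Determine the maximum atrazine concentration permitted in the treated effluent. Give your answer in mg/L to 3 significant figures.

0.0344 mg/L

6.05 ML/d = 0.07002 m³/s.
430 L/s = 0.43 m³/s.
0.71 µg/L = 0.00071 mg/L.
4.2 µg/L = 0.0042 mg/L.
Travel time to the compliance point: t = 2.1e+04/0.17 = 1.235e+05 s = 1.43 d; decay factor exp(−0.18·1.43) = 0.7731.
So the concentration just after mixing may be at most 0.0042/0.7731 = 0.005433 mg/L.
Mass balance: 0.005433·0.5 = 0.07002·Cₑ + 0.43·0.00071.
Cₑ = (0.002716 − 0.0003053) / 0.07002 = 0.03443 mg/L.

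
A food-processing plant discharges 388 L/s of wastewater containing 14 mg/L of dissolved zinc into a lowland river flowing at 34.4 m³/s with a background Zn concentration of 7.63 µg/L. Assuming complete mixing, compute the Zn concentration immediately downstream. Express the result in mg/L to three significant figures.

0.164 mg/L

388 L/s = 0.388 m³/s.
7.63 µg/L = 0.00763 mg/L.
By mass balance at complete mixing, C = (0.388·14 + 34.4·0.00763) / (0.388 + 34.4) = 5.694/34.79 = 0.1637 mg/L.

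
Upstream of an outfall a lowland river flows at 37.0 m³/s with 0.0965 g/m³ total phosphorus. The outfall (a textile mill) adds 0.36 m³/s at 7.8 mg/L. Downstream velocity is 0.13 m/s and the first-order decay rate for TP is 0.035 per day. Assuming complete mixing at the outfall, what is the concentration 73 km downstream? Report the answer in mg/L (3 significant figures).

0.136 mg/L

After complete mixing, C₀ = (0.36·7.8 + 37·0.0965) / 37.36 = 0.1707 mg/L.
Travel time t = 7.3e+04 m / 0.13 m/s = 5.615e+05 s = 6.499 d.
C = 0.1707·exp(−0.035·6.499) = 0.1707·0.7965 = 0.136 mg/L.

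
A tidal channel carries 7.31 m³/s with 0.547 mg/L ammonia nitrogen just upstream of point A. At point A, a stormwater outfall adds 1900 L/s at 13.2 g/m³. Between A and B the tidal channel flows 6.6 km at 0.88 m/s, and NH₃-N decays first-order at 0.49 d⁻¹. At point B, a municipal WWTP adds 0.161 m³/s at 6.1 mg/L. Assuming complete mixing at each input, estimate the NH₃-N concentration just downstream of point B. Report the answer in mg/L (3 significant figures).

3.08 mg/L

1900 L/s = 1.9 m³/s.
After input A: C = (7.31·0.547 + 1.9·13.2) / 9.21 = 3.157 mg/L.
Over the 6.6 km reach to input B (t = 7500 s = 0.08681 d), decay gives C = 3.157·exp(−0.49·0.08681) = 3.026 mg/L.
After input B: C = (9.21·3.026 + 0.161·6.1) / 9.371 = 3.079 mg/L.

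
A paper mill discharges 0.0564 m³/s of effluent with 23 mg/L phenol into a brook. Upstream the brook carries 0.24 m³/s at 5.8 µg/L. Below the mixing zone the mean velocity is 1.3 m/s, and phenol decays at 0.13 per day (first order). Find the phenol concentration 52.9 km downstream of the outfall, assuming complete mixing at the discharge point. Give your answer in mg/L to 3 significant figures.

5.8 µg/L = 0.0058 mg/L.
After complete mixing, C₀ = (0.0564·23 + 0.24·0.0058) / 0.2964 = 4.381 mg/L.
Travel time t = 5.29e+04 m / 1.3 m/s = 4.069e+04 s = 0.471 d.
C = 4.381·exp(−0.13·0.471) = 4.381·0.9406 = 4.121 mg/L.

4.12 mg/L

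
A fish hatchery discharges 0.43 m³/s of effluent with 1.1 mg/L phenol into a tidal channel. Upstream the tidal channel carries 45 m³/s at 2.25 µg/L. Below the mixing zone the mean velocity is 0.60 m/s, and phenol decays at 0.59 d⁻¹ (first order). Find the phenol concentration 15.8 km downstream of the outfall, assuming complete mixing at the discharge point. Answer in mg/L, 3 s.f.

0.0106 mg/L

2.25 µg/L = 0.00225 mg/L.
After complete mixing, C₀ = (0.43·1.1 + 45·0.00225) / 45.43 = 0.01264 mg/L.
Travel time t = 1.58e+04 m / 0.60 m/s = 2.633e+04 s = 0.3048 d.
C = 0.01264·exp(−0.59·0.3048) = 0.01264·0.8354 = 0.01056 mg/L.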